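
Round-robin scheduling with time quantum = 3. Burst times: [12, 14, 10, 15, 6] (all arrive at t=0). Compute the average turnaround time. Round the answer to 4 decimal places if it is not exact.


Time quantum = 3
Execution trace:
  J1 runs 3 units, time = 3
  J2 runs 3 units, time = 6
  J3 runs 3 units, time = 9
  J4 runs 3 units, time = 12
  J5 runs 3 units, time = 15
  J1 runs 3 units, time = 18
  J2 runs 3 units, time = 21
  J3 runs 3 units, time = 24
  J4 runs 3 units, time = 27
  J5 runs 3 units, time = 30
  J1 runs 3 units, time = 33
  J2 runs 3 units, time = 36
  J3 runs 3 units, time = 39
  J4 runs 3 units, time = 42
  J1 runs 3 units, time = 45
  J2 runs 3 units, time = 48
  J3 runs 1 units, time = 49
  J4 runs 3 units, time = 52
  J2 runs 2 units, time = 54
  J4 runs 3 units, time = 57
Finish times: [45, 54, 49, 57, 30]
Average turnaround = 235/5 = 47.0

47.0


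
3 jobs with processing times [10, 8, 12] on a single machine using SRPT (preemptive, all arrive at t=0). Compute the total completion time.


Since all jobs arrive at t=0, SRPT equals SPT ordering.
SPT order: [8, 10, 12]
Completion times:
  Job 1: p=8, C=8
  Job 2: p=10, C=18
  Job 3: p=12, C=30
Total completion time = 8 + 18 + 30 = 56

56


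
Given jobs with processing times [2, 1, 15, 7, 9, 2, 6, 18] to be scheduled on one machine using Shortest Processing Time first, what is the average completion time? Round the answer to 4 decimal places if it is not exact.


Sort jobs by processing time (SPT order): [1, 2, 2, 6, 7, 9, 15, 18]
Compute completion times sequentially:
  Job 1: processing = 1, completes at 1
  Job 2: processing = 2, completes at 3
  Job 3: processing = 2, completes at 5
  Job 4: processing = 6, completes at 11
  Job 5: processing = 7, completes at 18
  Job 6: processing = 9, completes at 27
  Job 7: processing = 15, completes at 42
  Job 8: processing = 18, completes at 60
Sum of completion times = 167
Average completion time = 167/8 = 20.875

20.875


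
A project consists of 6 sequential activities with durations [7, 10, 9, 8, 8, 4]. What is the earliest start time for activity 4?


Activity 4 starts after activities 1 through 3 complete.
Predecessor durations: [7, 10, 9]
ES = 7 + 10 + 9 = 26

26


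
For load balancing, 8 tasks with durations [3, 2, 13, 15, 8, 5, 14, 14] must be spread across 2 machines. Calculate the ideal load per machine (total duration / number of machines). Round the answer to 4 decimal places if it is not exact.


Total processing time = 3 + 2 + 13 + 15 + 8 + 5 + 14 + 14 = 74
Number of machines = 2
Ideal balanced load = 74 / 2 = 37.0

37.0


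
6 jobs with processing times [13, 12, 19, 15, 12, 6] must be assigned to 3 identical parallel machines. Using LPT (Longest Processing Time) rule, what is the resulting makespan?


Sort jobs in decreasing order (LPT): [19, 15, 13, 12, 12, 6]
Assign each job to the least loaded machine:
  Machine 1: jobs [19, 6], load = 25
  Machine 2: jobs [15, 12], load = 27
  Machine 3: jobs [13, 12], load = 25
Makespan = max load = 27

27


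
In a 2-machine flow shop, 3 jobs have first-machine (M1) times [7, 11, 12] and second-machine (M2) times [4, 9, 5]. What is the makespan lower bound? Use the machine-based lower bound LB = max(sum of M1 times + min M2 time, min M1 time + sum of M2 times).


LB1 = sum(M1 times) + min(M2 times) = 30 + 4 = 34
LB2 = min(M1 times) + sum(M2 times) = 7 + 18 = 25
Lower bound = max(LB1, LB2) = max(34, 25) = 34

34


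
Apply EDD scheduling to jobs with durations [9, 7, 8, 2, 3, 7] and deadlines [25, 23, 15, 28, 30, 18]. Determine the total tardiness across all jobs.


Sort by due date (EDD order): [(8, 15), (7, 18), (7, 23), (9, 25), (2, 28), (3, 30)]
Compute completion times and tardiness:
  Job 1: p=8, d=15, C=8, tardiness=max(0,8-15)=0
  Job 2: p=7, d=18, C=15, tardiness=max(0,15-18)=0
  Job 3: p=7, d=23, C=22, tardiness=max(0,22-23)=0
  Job 4: p=9, d=25, C=31, tardiness=max(0,31-25)=6
  Job 5: p=2, d=28, C=33, tardiness=max(0,33-28)=5
  Job 6: p=3, d=30, C=36, tardiness=max(0,36-30)=6
Total tardiness = 17

17


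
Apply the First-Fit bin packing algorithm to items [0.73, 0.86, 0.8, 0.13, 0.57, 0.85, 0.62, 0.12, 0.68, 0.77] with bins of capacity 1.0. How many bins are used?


Place items sequentially using First-Fit:
  Item 0.73 -> new Bin 1
  Item 0.86 -> new Bin 2
  Item 0.8 -> new Bin 3
  Item 0.13 -> Bin 1 (now 0.86)
  Item 0.57 -> new Bin 4
  Item 0.85 -> new Bin 5
  Item 0.62 -> new Bin 6
  Item 0.12 -> Bin 1 (now 0.98)
  Item 0.68 -> new Bin 7
  Item 0.77 -> new Bin 8
Total bins used = 8

8


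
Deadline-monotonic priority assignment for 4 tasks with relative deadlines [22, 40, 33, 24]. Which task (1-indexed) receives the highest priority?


Sort tasks by relative deadline (ascending):
  Task 1: deadline = 22
  Task 4: deadline = 24
  Task 3: deadline = 33
  Task 2: deadline = 40
Priority order (highest first): [1, 4, 3, 2]
Highest priority task = 1

1


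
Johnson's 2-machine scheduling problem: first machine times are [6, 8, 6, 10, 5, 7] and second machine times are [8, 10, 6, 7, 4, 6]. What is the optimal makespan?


Apply Johnson's rule:
  Group 1 (a <= b): [(1, 6, 8), (3, 6, 6), (2, 8, 10)]
  Group 2 (a > b): [(4, 10, 7), (6, 7, 6), (5, 5, 4)]
Optimal job order: [1, 3, 2, 4, 6, 5]
Schedule:
  Job 1: M1 done at 6, M2 done at 14
  Job 3: M1 done at 12, M2 done at 20
  Job 2: M1 done at 20, M2 done at 30
  Job 4: M1 done at 30, M2 done at 37
  Job 6: M1 done at 37, M2 done at 43
  Job 5: M1 done at 42, M2 done at 47
Makespan = 47

47


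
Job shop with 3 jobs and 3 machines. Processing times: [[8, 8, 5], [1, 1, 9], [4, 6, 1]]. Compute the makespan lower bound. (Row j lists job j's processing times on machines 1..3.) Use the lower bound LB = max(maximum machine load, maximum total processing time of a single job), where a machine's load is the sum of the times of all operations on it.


Machine loads:
  Machine 1: 8 + 1 + 4 = 13
  Machine 2: 8 + 1 + 6 = 15
  Machine 3: 5 + 9 + 1 = 15
Max machine load = 15
Job totals:
  Job 1: 21
  Job 2: 11
  Job 3: 11
Max job total = 21
Lower bound = max(15, 21) = 21

21


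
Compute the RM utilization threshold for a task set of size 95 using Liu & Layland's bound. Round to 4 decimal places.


Compute 2^(1/95) = 1.0073229689
Subtract 1: 1.0073229689 - 1 = 0.0073229689
Multiply by n: 95 * 0.0073229689 = 0.6956820455
Round to 4 dp: 0.6957

0.6957


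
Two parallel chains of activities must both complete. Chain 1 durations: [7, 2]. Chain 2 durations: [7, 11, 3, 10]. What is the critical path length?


Path A total = 7 + 2 = 9
Path B total = 7 + 11 + 3 + 10 = 31
Critical path = longest path = max(9, 31) = 31

31


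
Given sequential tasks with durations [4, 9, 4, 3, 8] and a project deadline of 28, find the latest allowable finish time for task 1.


LF(activity 1) = deadline - sum of successor durations
Successors: activities 2 through 5 with durations [9, 4, 3, 8]
Sum of successor durations = 24
LF = 28 - 24 = 4

4


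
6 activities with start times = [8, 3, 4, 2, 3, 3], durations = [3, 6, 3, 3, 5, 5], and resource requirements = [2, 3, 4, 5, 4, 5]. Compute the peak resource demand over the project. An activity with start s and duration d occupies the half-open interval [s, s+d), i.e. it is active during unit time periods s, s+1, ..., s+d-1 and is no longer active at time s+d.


Each activity i is active on [start_i, start_i + duration_i).
Compute total resource usage per time slot:
  t=0: active resources = [], total = 0
  t=1: active resources = [], total = 0
  t=2: active resources = [5], total = 5
  t=3: active resources = [3, 5, 4, 5], total = 17
  t=4: active resources = [3, 4, 5, 4, 5], total = 21
  t=5: active resources = [3, 4, 4, 5], total = 16
  t=6: active resources = [3, 4, 4, 5], total = 16
  t=7: active resources = [3, 4, 5], total = 12
  t=8: active resources = [2, 3], total = 5
  t=9: active resources = [2], total = 2
  t=10: active resources = [2], total = 2
Peak resource demand = 21

21


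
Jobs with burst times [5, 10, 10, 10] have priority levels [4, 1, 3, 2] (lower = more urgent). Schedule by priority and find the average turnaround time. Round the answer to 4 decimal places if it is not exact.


Sort by priority (ascending = highest first):
Order: [(1, 10), (2, 10), (3, 10), (4, 5)]
Completion times:
  Priority 1, burst=10, C=10
  Priority 2, burst=10, C=20
  Priority 3, burst=10, C=30
  Priority 4, burst=5, C=35
Average turnaround = 95/4 = 23.75

23.75


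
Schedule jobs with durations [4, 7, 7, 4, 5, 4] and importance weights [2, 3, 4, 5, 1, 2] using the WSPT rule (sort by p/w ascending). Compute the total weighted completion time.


Compute p/w ratios and sort ascending (WSPT): [(4, 5), (7, 4), (4, 2), (4, 2), (7, 3), (5, 1)]
Compute weighted completion times:
  Job (p=4,w=5): C=4, w*C=5*4=20
  Job (p=7,w=4): C=11, w*C=4*11=44
  Job (p=4,w=2): C=15, w*C=2*15=30
  Job (p=4,w=2): C=19, w*C=2*19=38
  Job (p=7,w=3): C=26, w*C=3*26=78
  Job (p=5,w=1): C=31, w*C=1*31=31
Total weighted completion time = 241

241


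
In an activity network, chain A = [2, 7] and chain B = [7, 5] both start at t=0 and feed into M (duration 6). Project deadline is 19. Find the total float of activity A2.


Forward pass: ES(A2) = sum of predecessors on chain A = 2
EF = ES + duration = 2 + 7 = 9
Backward pass: LF(M) = deadline = 19; LS(M) = 19 - 6 = 13
LF(A2) = LS(M) - sum(successors on chain A) = 13 - 0 = 13
LS = LF - duration = 13 - 7 = 6
Total float = LS - ES = 6 - 2 = 4

4


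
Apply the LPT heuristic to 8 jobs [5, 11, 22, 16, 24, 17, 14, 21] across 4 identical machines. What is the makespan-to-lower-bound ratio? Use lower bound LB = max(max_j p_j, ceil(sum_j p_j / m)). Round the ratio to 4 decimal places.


LPT order: [24, 22, 21, 17, 16, 14, 11, 5]
Machine loads after assignment: [29, 33, 35, 33]
LPT makespan = 35
Lower bound = max(max_job, ceil(total/4)) = max(24, 33) = 33
Ratio = 35 / 33 = 1.0606

1.0606


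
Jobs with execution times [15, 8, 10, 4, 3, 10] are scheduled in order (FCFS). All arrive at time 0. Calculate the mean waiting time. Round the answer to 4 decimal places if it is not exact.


FCFS order (as given): [15, 8, 10, 4, 3, 10]
Waiting times:
  Job 1: wait = 0
  Job 2: wait = 15
  Job 3: wait = 23
  Job 4: wait = 33
  Job 5: wait = 37
  Job 6: wait = 40
Sum of waiting times = 148
Average waiting time = 148/6 = 24.6667

24.6667


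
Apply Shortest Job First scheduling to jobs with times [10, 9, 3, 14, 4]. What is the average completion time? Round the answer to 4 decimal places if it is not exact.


SJF order (ascending): [3, 4, 9, 10, 14]
Completion times:
  Job 1: burst=3, C=3
  Job 2: burst=4, C=7
  Job 3: burst=9, C=16
  Job 4: burst=10, C=26
  Job 5: burst=14, C=40
Average completion = 92/5 = 18.4

18.4


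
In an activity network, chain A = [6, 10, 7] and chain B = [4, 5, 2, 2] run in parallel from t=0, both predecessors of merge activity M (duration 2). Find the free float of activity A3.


ES(A3) = sum of predecessors on chain A = 16
EF(A3) = ES + duration = 16 + 7 = 23
Successor of A3 is M. ES(M) = max(sum(A), sum(B)) = max(23, 13) = 23
Free float = ES(successor) - EF(current) = 23 - 23 = 0

0


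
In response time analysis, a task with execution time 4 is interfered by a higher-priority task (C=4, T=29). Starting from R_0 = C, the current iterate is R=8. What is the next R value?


R_next = C + ceil(R_prev / T_hp) * C_hp
ceil(8 / 29) = ceil(0.2759) = 1
Interference = 1 * 4 = 4
R_next = 4 + 4 = 8
R_next = R_prev, so the iteration has converged (response time = 8).

8


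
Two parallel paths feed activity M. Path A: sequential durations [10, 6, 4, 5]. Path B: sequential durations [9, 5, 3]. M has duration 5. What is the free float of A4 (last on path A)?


ES(A4) = sum of predecessors on chain A = 20
EF(A4) = ES + duration = 20 + 5 = 25
Successor of A4 is M. ES(M) = max(sum(A), sum(B)) = max(25, 17) = 25
Free float = ES(successor) - EF(current) = 25 - 25 = 0

0


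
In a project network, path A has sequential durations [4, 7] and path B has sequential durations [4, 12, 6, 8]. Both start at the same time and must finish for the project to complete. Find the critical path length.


Path A total = 4 + 7 = 11
Path B total = 4 + 12 + 6 + 8 = 30
Critical path = longest path = max(11, 30) = 30

30


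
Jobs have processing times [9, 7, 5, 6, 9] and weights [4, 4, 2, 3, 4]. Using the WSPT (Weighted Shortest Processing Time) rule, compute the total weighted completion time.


Compute p/w ratios and sort ascending (WSPT): [(7, 4), (6, 3), (9, 4), (9, 4), (5, 2)]
Compute weighted completion times:
  Job (p=7,w=4): C=7, w*C=4*7=28
  Job (p=6,w=3): C=13, w*C=3*13=39
  Job (p=9,w=4): C=22, w*C=4*22=88
  Job (p=9,w=4): C=31, w*C=4*31=124
  Job (p=5,w=2): C=36, w*C=2*36=72
Total weighted completion time = 351

351


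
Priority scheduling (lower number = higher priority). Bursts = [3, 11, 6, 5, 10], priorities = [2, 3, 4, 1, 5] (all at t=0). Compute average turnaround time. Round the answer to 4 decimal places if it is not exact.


Sort by priority (ascending = highest first):
Order: [(1, 5), (2, 3), (3, 11), (4, 6), (5, 10)]
Completion times:
  Priority 1, burst=5, C=5
  Priority 2, burst=3, C=8
  Priority 3, burst=11, C=19
  Priority 4, burst=6, C=25
  Priority 5, burst=10, C=35
Average turnaround = 92/5 = 18.4

18.4


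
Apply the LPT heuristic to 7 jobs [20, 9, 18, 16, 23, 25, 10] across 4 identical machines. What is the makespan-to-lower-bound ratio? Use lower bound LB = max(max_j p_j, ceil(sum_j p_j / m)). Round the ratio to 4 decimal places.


LPT order: [25, 23, 20, 18, 16, 10, 9]
Machine loads after assignment: [25, 32, 30, 34]
LPT makespan = 34
Lower bound = max(max_job, ceil(total/4)) = max(25, 31) = 31
Ratio = 34 / 31 = 1.0968

1.0968


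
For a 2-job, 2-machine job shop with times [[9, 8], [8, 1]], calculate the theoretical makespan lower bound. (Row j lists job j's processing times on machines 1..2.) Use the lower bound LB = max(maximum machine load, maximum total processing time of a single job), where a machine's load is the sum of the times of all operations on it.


Machine loads:
  Machine 1: 9 + 8 = 17
  Machine 2: 8 + 1 = 9
Max machine load = 17
Job totals:
  Job 1: 17
  Job 2: 9
Max job total = 17
Lower bound = max(17, 17) = 17

17


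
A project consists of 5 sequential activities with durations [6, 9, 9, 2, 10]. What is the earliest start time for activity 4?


Activity 4 starts after activities 1 through 3 complete.
Predecessor durations: [6, 9, 9]
ES = 6 + 9 + 9 = 24

24


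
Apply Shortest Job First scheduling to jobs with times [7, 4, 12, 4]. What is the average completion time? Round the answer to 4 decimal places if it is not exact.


SJF order (ascending): [4, 4, 7, 12]
Completion times:
  Job 1: burst=4, C=4
  Job 2: burst=4, C=8
  Job 3: burst=7, C=15
  Job 4: burst=12, C=27
Average completion = 54/4 = 13.5

13.5


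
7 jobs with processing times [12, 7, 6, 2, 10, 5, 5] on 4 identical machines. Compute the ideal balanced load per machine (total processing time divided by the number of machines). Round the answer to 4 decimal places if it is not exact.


Total processing time = 12 + 7 + 6 + 2 + 10 + 5 + 5 = 47
Number of machines = 4
Ideal balanced load = 47 / 4 = 11.75

11.75


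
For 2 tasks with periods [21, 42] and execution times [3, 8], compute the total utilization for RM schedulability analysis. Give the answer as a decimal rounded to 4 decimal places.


Compute individual utilizations (exact fractions):
  Task 1: C/T = 3/21 = 1/7 (approx. 0.1429)
  Task 2: C/T = 8/42 = 4/21 (approx. 0.1905)
Total utilization U = 1/7 + 4/21 = 1/3
Rounded to 4 decimal places: U = 0.3333
RM (Liu & Layland) bound for 2 tasks = 0.828427; compare with U = 1/3 (approx. 0.333333)
U <= bound, so schedulable by RM sufficient condition.

0.3333


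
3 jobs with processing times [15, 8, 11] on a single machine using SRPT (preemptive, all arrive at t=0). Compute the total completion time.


Since all jobs arrive at t=0, SRPT equals SPT ordering.
SPT order: [8, 11, 15]
Completion times:
  Job 1: p=8, C=8
  Job 2: p=11, C=19
  Job 3: p=15, C=34
Total completion time = 8 + 19 + 34 = 61

61


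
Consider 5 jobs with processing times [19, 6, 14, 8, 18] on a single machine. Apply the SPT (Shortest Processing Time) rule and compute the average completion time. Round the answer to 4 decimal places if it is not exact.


Sort jobs by processing time (SPT order): [6, 8, 14, 18, 19]
Compute completion times sequentially:
  Job 1: processing = 6, completes at 6
  Job 2: processing = 8, completes at 14
  Job 3: processing = 14, completes at 28
  Job 4: processing = 18, completes at 46
  Job 5: processing = 19, completes at 65
Sum of completion times = 159
Average completion time = 159/5 = 31.8

31.8


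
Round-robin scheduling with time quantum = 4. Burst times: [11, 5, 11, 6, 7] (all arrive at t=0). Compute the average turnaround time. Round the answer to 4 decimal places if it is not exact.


Time quantum = 4
Execution trace:
  J1 runs 4 units, time = 4
  J2 runs 4 units, time = 8
  J3 runs 4 units, time = 12
  J4 runs 4 units, time = 16
  J5 runs 4 units, time = 20
  J1 runs 4 units, time = 24
  J2 runs 1 units, time = 25
  J3 runs 4 units, time = 29
  J4 runs 2 units, time = 31
  J5 runs 3 units, time = 34
  J1 runs 3 units, time = 37
  J3 runs 3 units, time = 40
Finish times: [37, 25, 40, 31, 34]
Average turnaround = 167/5 = 33.4

33.4


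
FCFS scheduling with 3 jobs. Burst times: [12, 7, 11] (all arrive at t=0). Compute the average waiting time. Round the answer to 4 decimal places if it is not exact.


FCFS order (as given): [12, 7, 11]
Waiting times:
  Job 1: wait = 0
  Job 2: wait = 12
  Job 3: wait = 19
Sum of waiting times = 31
Average waiting time = 31/3 = 10.3333

10.3333


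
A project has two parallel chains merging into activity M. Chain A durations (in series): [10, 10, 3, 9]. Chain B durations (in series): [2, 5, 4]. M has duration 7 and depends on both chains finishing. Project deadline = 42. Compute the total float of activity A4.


Forward pass: ES(A4) = sum of predecessors on chain A = 23
EF = ES + duration = 23 + 9 = 32
Backward pass: LF(M) = deadline = 42; LS(M) = 42 - 7 = 35
LF(A4) = LS(M) - sum(successors on chain A) = 35 - 0 = 35
LS = LF - duration = 35 - 9 = 26
Total float = LS - ES = 26 - 23 = 3

3


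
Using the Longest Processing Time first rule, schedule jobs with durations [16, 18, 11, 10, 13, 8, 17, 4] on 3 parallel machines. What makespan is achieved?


Sort jobs in decreasing order (LPT): [18, 17, 16, 13, 11, 10, 8, 4]
Assign each job to the least loaded machine:
  Machine 1: jobs [18, 10, 8], load = 36
  Machine 2: jobs [17, 11, 4], load = 32
  Machine 3: jobs [16, 13], load = 29
Makespan = max load = 36

36


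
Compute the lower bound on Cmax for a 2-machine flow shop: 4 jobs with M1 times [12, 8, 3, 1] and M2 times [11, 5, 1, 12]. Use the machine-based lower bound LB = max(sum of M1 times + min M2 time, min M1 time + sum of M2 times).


LB1 = sum(M1 times) + min(M2 times) = 24 + 1 = 25
LB2 = min(M1 times) + sum(M2 times) = 1 + 29 = 30
Lower bound = max(LB1, LB2) = max(25, 30) = 30

30


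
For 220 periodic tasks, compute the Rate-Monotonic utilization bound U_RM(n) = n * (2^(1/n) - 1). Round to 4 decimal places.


Compute 2^(1/220) = 1.0031556376
Subtract 1: 1.0031556376 - 1 = 0.0031556376
Multiply by n: 220 * 0.0031556376 = 0.6942402720
Round to 4 dp: 0.6942

0.6942


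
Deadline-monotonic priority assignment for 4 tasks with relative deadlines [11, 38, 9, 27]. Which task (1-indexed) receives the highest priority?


Sort tasks by relative deadline (ascending):
  Task 3: deadline = 9
  Task 1: deadline = 11
  Task 4: deadline = 27
  Task 2: deadline = 38
Priority order (highest first): [3, 1, 4, 2]
Highest priority task = 3

3


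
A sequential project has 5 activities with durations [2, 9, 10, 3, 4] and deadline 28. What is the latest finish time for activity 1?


LF(activity 1) = deadline - sum of successor durations
Successors: activities 2 through 5 with durations [9, 10, 3, 4]
Sum of successor durations = 26
LF = 28 - 26 = 2

2


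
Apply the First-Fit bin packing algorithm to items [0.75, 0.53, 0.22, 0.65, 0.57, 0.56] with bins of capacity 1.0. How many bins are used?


Place items sequentially using First-Fit:
  Item 0.75 -> new Bin 1
  Item 0.53 -> new Bin 2
  Item 0.22 -> Bin 1 (now 0.97)
  Item 0.65 -> new Bin 3
  Item 0.57 -> new Bin 4
  Item 0.56 -> new Bin 5
Total bins used = 5

5


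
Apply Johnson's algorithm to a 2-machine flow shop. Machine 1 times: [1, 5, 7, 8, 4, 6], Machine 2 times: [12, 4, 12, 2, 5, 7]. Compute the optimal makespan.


Apply Johnson's rule:
  Group 1 (a <= b): [(1, 1, 12), (5, 4, 5), (6, 6, 7), (3, 7, 12)]
  Group 2 (a > b): [(2, 5, 4), (4, 8, 2)]
Optimal job order: [1, 5, 6, 3, 2, 4]
Schedule:
  Job 1: M1 done at 1, M2 done at 13
  Job 5: M1 done at 5, M2 done at 18
  Job 6: M1 done at 11, M2 done at 25
  Job 3: M1 done at 18, M2 done at 37
  Job 2: M1 done at 23, M2 done at 41
  Job 4: M1 done at 31, M2 done at 43
Makespan = 43

43


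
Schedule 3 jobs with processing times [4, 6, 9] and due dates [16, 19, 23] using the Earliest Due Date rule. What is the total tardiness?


Sort by due date (EDD order): [(4, 16), (6, 19), (9, 23)]
Compute completion times and tardiness:
  Job 1: p=4, d=16, C=4, tardiness=max(0,4-16)=0
  Job 2: p=6, d=19, C=10, tardiness=max(0,10-19)=0
  Job 3: p=9, d=23, C=19, tardiness=max(0,19-23)=0
Total tardiness = 0

0


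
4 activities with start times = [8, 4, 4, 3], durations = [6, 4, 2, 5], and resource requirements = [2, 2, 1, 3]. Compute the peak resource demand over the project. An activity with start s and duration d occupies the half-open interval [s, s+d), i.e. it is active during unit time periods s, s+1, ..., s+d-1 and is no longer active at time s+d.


Each activity i is active on [start_i, start_i + duration_i).
Compute total resource usage per time slot:
  t=0: active resources = [], total = 0
  t=1: active resources = [], total = 0
  t=2: active resources = [], total = 0
  t=3: active resources = [3], total = 3
  t=4: active resources = [2, 1, 3], total = 6
  t=5: active resources = [2, 1, 3], total = 6
  t=6: active resources = [2, 3], total = 5
  t=7: active resources = [2, 3], total = 5
  t=8: active resources = [2], total = 2
  t=9: active resources = [2], total = 2
  t=10: active resources = [2], total = 2
  t=11: active resources = [2], total = 2
  t=12: active resources = [2], total = 2
  t=13: active resources = [2], total = 2
Peak resource demand = 6

6


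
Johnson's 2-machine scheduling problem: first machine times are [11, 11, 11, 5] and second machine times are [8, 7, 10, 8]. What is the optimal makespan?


Apply Johnson's rule:
  Group 1 (a <= b): [(4, 5, 8)]
  Group 2 (a > b): [(3, 11, 10), (1, 11, 8), (2, 11, 7)]
Optimal job order: [4, 3, 1, 2]
Schedule:
  Job 4: M1 done at 5, M2 done at 13
  Job 3: M1 done at 16, M2 done at 26
  Job 1: M1 done at 27, M2 done at 35
  Job 2: M1 done at 38, M2 done at 45
Makespan = 45

45


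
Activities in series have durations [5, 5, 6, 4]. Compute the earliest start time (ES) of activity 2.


Activity 2 starts after activities 1 through 1 complete.
Predecessor durations: [5]
ES = 5 = 5

5


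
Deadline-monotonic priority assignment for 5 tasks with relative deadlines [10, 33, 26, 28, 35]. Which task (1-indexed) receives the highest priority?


Sort tasks by relative deadline (ascending):
  Task 1: deadline = 10
  Task 3: deadline = 26
  Task 4: deadline = 28
  Task 2: deadline = 33
  Task 5: deadline = 35
Priority order (highest first): [1, 3, 4, 2, 5]
Highest priority task = 1

1


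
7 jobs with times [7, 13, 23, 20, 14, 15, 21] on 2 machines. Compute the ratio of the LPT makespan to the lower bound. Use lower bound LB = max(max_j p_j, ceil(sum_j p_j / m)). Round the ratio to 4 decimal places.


LPT order: [23, 21, 20, 15, 14, 13, 7]
Machine loads after assignment: [59, 54]
LPT makespan = 59
Lower bound = max(max_job, ceil(total/2)) = max(23, 57) = 57
Ratio = 59 / 57 = 1.0351

1.0351


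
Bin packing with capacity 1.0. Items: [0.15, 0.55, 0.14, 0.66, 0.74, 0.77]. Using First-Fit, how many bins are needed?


Place items sequentially using First-Fit:
  Item 0.15 -> new Bin 1
  Item 0.55 -> Bin 1 (now 0.7)
  Item 0.14 -> Bin 1 (now 0.84)
  Item 0.66 -> new Bin 2
  Item 0.74 -> new Bin 3
  Item 0.77 -> new Bin 4
Total bins used = 4

4


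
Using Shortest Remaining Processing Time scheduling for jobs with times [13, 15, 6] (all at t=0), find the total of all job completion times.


Since all jobs arrive at t=0, SRPT equals SPT ordering.
SPT order: [6, 13, 15]
Completion times:
  Job 1: p=6, C=6
  Job 2: p=13, C=19
  Job 3: p=15, C=34
Total completion time = 6 + 19 + 34 = 59

59


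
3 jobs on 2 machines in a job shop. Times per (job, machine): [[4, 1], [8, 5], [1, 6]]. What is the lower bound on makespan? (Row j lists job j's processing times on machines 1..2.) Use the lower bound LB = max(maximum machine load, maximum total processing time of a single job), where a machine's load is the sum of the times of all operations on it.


Machine loads:
  Machine 1: 4 + 8 + 1 = 13
  Machine 2: 1 + 5 + 6 = 12
Max machine load = 13
Job totals:
  Job 1: 5
  Job 2: 13
  Job 3: 7
Max job total = 13
Lower bound = max(13, 13) = 13

13


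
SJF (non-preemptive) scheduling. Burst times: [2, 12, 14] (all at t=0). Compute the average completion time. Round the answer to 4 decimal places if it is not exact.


SJF order (ascending): [2, 12, 14]
Completion times:
  Job 1: burst=2, C=2
  Job 2: burst=12, C=14
  Job 3: burst=14, C=28
Average completion = 44/3 = 14.6667

14.6667


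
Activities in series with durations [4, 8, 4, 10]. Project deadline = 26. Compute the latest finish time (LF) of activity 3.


LF(activity 3) = deadline - sum of successor durations
Successors: activities 4 through 4 with durations [10]
Sum of successor durations = 10
LF = 26 - 10 = 16

16


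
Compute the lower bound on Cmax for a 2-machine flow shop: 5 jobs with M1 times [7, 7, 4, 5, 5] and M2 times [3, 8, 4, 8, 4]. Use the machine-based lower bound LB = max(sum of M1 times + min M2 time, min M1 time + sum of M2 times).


LB1 = sum(M1 times) + min(M2 times) = 28 + 3 = 31
LB2 = min(M1 times) + sum(M2 times) = 4 + 27 = 31
Lower bound = max(LB1, LB2) = max(31, 31) = 31

31


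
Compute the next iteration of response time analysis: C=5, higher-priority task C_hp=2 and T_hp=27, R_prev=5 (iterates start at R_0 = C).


R_next = C + ceil(R_prev / T_hp) * C_hp
ceil(5 / 27) = ceil(0.1852) = 1
Interference = 1 * 2 = 2
R_next = 5 + 2 = 7

7


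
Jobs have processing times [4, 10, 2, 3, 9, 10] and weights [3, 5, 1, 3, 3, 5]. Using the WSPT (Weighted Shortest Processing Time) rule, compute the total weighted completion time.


Compute p/w ratios and sort ascending (WSPT): [(3, 3), (4, 3), (10, 5), (2, 1), (10, 5), (9, 3)]
Compute weighted completion times:
  Job (p=3,w=3): C=3, w*C=3*3=9
  Job (p=4,w=3): C=7, w*C=3*7=21
  Job (p=10,w=5): C=17, w*C=5*17=85
  Job (p=2,w=1): C=19, w*C=1*19=19
  Job (p=10,w=5): C=29, w*C=5*29=145
  Job (p=9,w=3): C=38, w*C=3*38=114
Total weighted completion time = 393

393


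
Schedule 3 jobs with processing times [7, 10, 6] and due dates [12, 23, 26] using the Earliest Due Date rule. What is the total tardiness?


Sort by due date (EDD order): [(7, 12), (10, 23), (6, 26)]
Compute completion times and tardiness:
  Job 1: p=7, d=12, C=7, tardiness=max(0,7-12)=0
  Job 2: p=10, d=23, C=17, tardiness=max(0,17-23)=0
  Job 3: p=6, d=26, C=23, tardiness=max(0,23-26)=0
Total tardiness = 0

0


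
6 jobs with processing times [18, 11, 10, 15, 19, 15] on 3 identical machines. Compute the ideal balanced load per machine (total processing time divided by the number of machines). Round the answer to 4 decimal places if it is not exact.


Total processing time = 18 + 11 + 10 + 15 + 19 + 15 = 88
Number of machines = 3
Ideal balanced load = 88 / 3 = 29.3333

29.3333


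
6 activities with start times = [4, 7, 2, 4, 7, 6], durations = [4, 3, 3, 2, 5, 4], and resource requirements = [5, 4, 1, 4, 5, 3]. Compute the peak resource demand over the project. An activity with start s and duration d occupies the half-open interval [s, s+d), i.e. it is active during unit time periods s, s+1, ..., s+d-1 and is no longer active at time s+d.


Each activity i is active on [start_i, start_i + duration_i).
Compute total resource usage per time slot:
  t=0: active resources = [], total = 0
  t=1: active resources = [], total = 0
  t=2: active resources = [1], total = 1
  t=3: active resources = [1], total = 1
  t=4: active resources = [5, 1, 4], total = 10
  t=5: active resources = [5, 4], total = 9
  t=6: active resources = [5, 3], total = 8
  t=7: active resources = [5, 4, 5, 3], total = 17
  t=8: active resources = [4, 5, 3], total = 12
  t=9: active resources = [4, 5, 3], total = 12
  t=10: active resources = [5], total = 5
  t=11: active resources = [5], total = 5
Peak resource demand = 17

17


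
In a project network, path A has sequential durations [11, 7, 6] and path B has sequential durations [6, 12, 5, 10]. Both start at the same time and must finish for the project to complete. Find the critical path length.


Path A total = 11 + 7 + 6 = 24
Path B total = 6 + 12 + 5 + 10 = 33
Critical path = longest path = max(24, 33) = 33

33


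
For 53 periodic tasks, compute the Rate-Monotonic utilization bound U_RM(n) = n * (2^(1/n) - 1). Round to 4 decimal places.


Compute 2^(1/53) = 1.0131641430
Subtract 1: 1.0131641430 - 1 = 0.0131641430
Multiply by n: 53 * 0.0131641430 = 0.6976995790
Round to 4 dp: 0.6977

0.6977


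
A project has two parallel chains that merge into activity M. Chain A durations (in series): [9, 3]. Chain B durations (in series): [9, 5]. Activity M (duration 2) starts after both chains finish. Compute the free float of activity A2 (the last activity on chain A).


ES(A2) = sum of predecessors on chain A = 9
EF(A2) = ES + duration = 9 + 3 = 12
Successor of A2 is M. ES(M) = max(sum(A), sum(B)) = max(12, 14) = 14
Free float = ES(successor) - EF(current) = 14 - 12 = 2

2


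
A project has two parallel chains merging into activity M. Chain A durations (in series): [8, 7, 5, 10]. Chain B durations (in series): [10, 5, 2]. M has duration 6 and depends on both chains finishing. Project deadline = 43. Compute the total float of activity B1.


Forward pass: ES(B1) = sum of predecessors on chain B = 0
EF = ES + duration = 0 + 10 = 10
Backward pass: LF(M) = deadline = 43; LS(M) = 43 - 6 = 37
LF(B1) = LS(M) - sum(successors on chain B) = 37 - 7 = 30
LS = LF - duration = 30 - 10 = 20
Total float = LS - ES = 20 - 0 = 20

20


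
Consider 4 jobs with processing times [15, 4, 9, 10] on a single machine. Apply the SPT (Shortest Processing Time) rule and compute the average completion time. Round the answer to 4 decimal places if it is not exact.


Sort jobs by processing time (SPT order): [4, 9, 10, 15]
Compute completion times sequentially:
  Job 1: processing = 4, completes at 4
  Job 2: processing = 9, completes at 13
  Job 3: processing = 10, completes at 23
  Job 4: processing = 15, completes at 38
Sum of completion times = 78
Average completion time = 78/4 = 19.5

19.5


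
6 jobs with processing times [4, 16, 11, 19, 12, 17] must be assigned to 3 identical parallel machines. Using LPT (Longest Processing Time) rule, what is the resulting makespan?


Sort jobs in decreasing order (LPT): [19, 17, 16, 12, 11, 4]
Assign each job to the least loaded machine:
  Machine 1: jobs [19, 4], load = 23
  Machine 2: jobs [17, 11], load = 28
  Machine 3: jobs [16, 12], load = 28
Makespan = max load = 28

28


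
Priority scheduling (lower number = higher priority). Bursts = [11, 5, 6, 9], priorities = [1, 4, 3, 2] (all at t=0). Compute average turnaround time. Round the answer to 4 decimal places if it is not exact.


Sort by priority (ascending = highest first):
Order: [(1, 11), (2, 9), (3, 6), (4, 5)]
Completion times:
  Priority 1, burst=11, C=11
  Priority 2, burst=9, C=20
  Priority 3, burst=6, C=26
  Priority 4, burst=5, C=31
Average turnaround = 88/4 = 22.0

22.0


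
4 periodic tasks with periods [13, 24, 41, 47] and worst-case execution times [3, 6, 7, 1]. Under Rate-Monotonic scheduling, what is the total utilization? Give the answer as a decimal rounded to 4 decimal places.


Compute individual utilizations (exact fractions):
  Task 1: C/T = 3/13 (approx. 0.2308)
  Task 2: C/T = 6/24 = 1/4 (approx. 0.25)
  Task 3: C/T = 7/41 (approx. 0.1707)
  Task 4: C/T = 1/47 (approx. 0.0213)
Total utilization U = 3/13 + 1/4 + 7/41 + 1/47 = 67415/100204
Rounded to 4 decimal places: U = 0.6728
RM (Liu & Layland) bound for 4 tasks = 0.756828; compare with U = 67415/100204 (approx. 0.672778)
U <= bound, so schedulable by RM sufficient condition.

0.6728


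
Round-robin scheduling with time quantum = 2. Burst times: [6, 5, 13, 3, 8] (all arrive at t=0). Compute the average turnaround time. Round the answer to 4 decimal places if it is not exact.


Time quantum = 2
Execution trace:
  J1 runs 2 units, time = 2
  J2 runs 2 units, time = 4
  J3 runs 2 units, time = 6
  J4 runs 2 units, time = 8
  J5 runs 2 units, time = 10
  J1 runs 2 units, time = 12
  J2 runs 2 units, time = 14
  J3 runs 2 units, time = 16
  J4 runs 1 units, time = 17
  J5 runs 2 units, time = 19
  J1 runs 2 units, time = 21
  J2 runs 1 units, time = 22
  J3 runs 2 units, time = 24
  J5 runs 2 units, time = 26
  J3 runs 2 units, time = 28
  J5 runs 2 units, time = 30
  J3 runs 2 units, time = 32
  J3 runs 2 units, time = 34
  J3 runs 1 units, time = 35
Finish times: [21, 22, 35, 17, 30]
Average turnaround = 125/5 = 25.0

25.0


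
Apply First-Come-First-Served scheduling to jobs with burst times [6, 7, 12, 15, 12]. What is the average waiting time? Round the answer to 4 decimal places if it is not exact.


FCFS order (as given): [6, 7, 12, 15, 12]
Waiting times:
  Job 1: wait = 0
  Job 2: wait = 6
  Job 3: wait = 13
  Job 4: wait = 25
  Job 5: wait = 40
Sum of waiting times = 84
Average waiting time = 84/5 = 16.8

16.8


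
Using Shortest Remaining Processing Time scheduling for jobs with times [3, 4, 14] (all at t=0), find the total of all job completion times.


Since all jobs arrive at t=0, SRPT equals SPT ordering.
SPT order: [3, 4, 14]
Completion times:
  Job 1: p=3, C=3
  Job 2: p=4, C=7
  Job 3: p=14, C=21
Total completion time = 3 + 7 + 21 = 31

31


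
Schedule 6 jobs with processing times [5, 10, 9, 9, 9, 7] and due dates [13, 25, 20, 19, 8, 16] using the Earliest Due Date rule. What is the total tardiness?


Sort by due date (EDD order): [(9, 8), (5, 13), (7, 16), (9, 19), (9, 20), (10, 25)]
Compute completion times and tardiness:
  Job 1: p=9, d=8, C=9, tardiness=max(0,9-8)=1
  Job 2: p=5, d=13, C=14, tardiness=max(0,14-13)=1
  Job 3: p=7, d=16, C=21, tardiness=max(0,21-16)=5
  Job 4: p=9, d=19, C=30, tardiness=max(0,30-19)=11
  Job 5: p=9, d=20, C=39, tardiness=max(0,39-20)=19
  Job 6: p=10, d=25, C=49, tardiness=max(0,49-25)=24
Total tardiness = 61

61


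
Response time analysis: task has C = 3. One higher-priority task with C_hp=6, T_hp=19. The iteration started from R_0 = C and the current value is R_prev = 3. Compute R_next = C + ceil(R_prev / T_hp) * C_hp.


R_next = C + ceil(R_prev / T_hp) * C_hp
ceil(3 / 19) = ceil(0.1579) = 1
Interference = 1 * 6 = 6
R_next = 3 + 6 = 9

9


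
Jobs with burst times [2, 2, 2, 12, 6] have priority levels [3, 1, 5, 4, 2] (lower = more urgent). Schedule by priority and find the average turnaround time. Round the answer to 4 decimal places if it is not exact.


Sort by priority (ascending = highest first):
Order: [(1, 2), (2, 6), (3, 2), (4, 12), (5, 2)]
Completion times:
  Priority 1, burst=2, C=2
  Priority 2, burst=6, C=8
  Priority 3, burst=2, C=10
  Priority 4, burst=12, C=22
  Priority 5, burst=2, C=24
Average turnaround = 66/5 = 13.2

13.2


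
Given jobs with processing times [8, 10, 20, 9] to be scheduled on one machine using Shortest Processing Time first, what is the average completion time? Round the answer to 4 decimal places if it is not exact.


Sort jobs by processing time (SPT order): [8, 9, 10, 20]
Compute completion times sequentially:
  Job 1: processing = 8, completes at 8
  Job 2: processing = 9, completes at 17
  Job 3: processing = 10, completes at 27
  Job 4: processing = 20, completes at 47
Sum of completion times = 99
Average completion time = 99/4 = 24.75

24.75


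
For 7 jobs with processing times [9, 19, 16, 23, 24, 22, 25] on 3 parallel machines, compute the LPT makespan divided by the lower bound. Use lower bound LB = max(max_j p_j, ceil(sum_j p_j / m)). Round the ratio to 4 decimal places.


LPT order: [25, 24, 23, 22, 19, 16, 9]
Machine loads after assignment: [50, 43, 45]
LPT makespan = 50
Lower bound = max(max_job, ceil(total/3)) = max(25, 46) = 46
Ratio = 50 / 46 = 1.087

1.087


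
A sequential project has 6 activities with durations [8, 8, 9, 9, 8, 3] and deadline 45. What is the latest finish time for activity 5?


LF(activity 5) = deadline - sum of successor durations
Successors: activities 6 through 6 with durations [3]
Sum of successor durations = 3
LF = 45 - 3 = 42

42


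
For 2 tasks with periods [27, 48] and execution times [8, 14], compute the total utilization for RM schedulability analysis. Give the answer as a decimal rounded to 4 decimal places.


Compute individual utilizations (exact fractions):
  Task 1: C/T = 8/27 (approx. 0.2963)
  Task 2: C/T = 14/48 = 7/24 (approx. 0.2917)
Total utilization U = 8/27 + 7/24 = 127/216
Rounded to 4 decimal places: U = 0.5880
RM (Liu & Layland) bound for 2 tasks = 0.828427; compare with U = 127/216 (approx. 0.587963)
U <= bound, so schedulable by RM sufficient condition.

0.5880


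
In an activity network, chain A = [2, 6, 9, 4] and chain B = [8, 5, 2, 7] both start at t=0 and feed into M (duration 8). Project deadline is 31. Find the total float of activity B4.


Forward pass: ES(B4) = sum of predecessors on chain B = 15
EF = ES + duration = 15 + 7 = 22
Backward pass: LF(M) = deadline = 31; LS(M) = 31 - 8 = 23
LF(B4) = LS(M) - sum(successors on chain B) = 23 - 0 = 23
LS = LF - duration = 23 - 7 = 16
Total float = LS - ES = 16 - 15 = 1

1


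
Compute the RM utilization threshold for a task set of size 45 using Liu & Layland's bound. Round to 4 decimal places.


Compute 2^(1/45) = 1.0155225125
Subtract 1: 1.0155225125 - 1 = 0.0155225125
Multiply by n: 45 * 0.0155225125 = 0.6985130625
Round to 4 dp: 0.6985

0.6985


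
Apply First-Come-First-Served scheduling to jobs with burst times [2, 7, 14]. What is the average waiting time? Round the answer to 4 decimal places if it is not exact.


FCFS order (as given): [2, 7, 14]
Waiting times:
  Job 1: wait = 0
  Job 2: wait = 2
  Job 3: wait = 9
Sum of waiting times = 11
Average waiting time = 11/3 = 3.6667

3.6667


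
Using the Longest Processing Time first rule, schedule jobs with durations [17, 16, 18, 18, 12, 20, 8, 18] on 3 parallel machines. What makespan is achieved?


Sort jobs in decreasing order (LPT): [20, 18, 18, 18, 17, 16, 12, 8]
Assign each job to the least loaded machine:
  Machine 1: jobs [20, 16, 8], load = 44
  Machine 2: jobs [18, 18], load = 36
  Machine 3: jobs [18, 17, 12], load = 47
Makespan = max load = 47

47


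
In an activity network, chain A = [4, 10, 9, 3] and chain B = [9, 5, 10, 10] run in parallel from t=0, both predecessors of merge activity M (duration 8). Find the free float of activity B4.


ES(B4) = sum of predecessors on chain B = 24
EF(B4) = ES + duration = 24 + 10 = 34
Successor of B4 is M. ES(M) = max(sum(A), sum(B)) = max(26, 34) = 34
Free float = ES(successor) - EF(current) = 34 - 34 = 0

0


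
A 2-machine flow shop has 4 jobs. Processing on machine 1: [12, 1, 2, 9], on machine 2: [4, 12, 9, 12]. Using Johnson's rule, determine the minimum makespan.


Apply Johnson's rule:
  Group 1 (a <= b): [(2, 1, 12), (3, 2, 9), (4, 9, 12)]
  Group 2 (a > b): [(1, 12, 4)]
Optimal job order: [2, 3, 4, 1]
Schedule:
  Job 2: M1 done at 1, M2 done at 13
  Job 3: M1 done at 3, M2 done at 22
  Job 4: M1 done at 12, M2 done at 34
  Job 1: M1 done at 24, M2 done at 38
Makespan = 38

38
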